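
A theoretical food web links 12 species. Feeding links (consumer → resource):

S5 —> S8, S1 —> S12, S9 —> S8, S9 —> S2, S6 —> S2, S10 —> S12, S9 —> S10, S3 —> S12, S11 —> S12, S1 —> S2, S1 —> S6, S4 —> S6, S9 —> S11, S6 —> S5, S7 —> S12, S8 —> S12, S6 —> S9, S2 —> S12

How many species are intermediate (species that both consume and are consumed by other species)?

7

Intermediate species (has both prey and predators): S2, S8, S11, S10, S9, S5, S6.
Count: 7.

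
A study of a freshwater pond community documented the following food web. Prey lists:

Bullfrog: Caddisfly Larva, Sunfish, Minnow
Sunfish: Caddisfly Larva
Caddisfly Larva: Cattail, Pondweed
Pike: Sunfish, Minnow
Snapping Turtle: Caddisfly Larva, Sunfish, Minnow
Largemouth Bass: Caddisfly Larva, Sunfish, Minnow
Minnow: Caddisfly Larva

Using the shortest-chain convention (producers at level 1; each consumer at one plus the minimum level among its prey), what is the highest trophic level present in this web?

Producers (level 1): Cattail, Pondweed.
Following each consumer down to its lowest-level prey: Cattail → Caddisfly Larva → Sunfish → Pike (levels 1 through 4).
All prey of Pike (Sunfish 3, Minnow 3) are at level 3 or above, so Pike is at level 1 + 3 = 4.
Every consumer has at least one prey at level 3 or below, so none exceeds level 4.

4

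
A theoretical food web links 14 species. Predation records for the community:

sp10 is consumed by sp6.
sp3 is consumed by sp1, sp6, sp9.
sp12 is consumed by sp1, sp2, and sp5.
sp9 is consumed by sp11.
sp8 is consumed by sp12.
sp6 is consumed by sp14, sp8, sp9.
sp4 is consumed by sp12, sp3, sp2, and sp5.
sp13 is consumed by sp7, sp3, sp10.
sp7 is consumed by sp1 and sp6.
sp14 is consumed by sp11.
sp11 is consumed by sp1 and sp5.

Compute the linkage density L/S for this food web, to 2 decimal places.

There are L = 24 links among S = 14 species.
L/S = 24/14 = 1.7143 ≈ 1.71.

L/S = 1.71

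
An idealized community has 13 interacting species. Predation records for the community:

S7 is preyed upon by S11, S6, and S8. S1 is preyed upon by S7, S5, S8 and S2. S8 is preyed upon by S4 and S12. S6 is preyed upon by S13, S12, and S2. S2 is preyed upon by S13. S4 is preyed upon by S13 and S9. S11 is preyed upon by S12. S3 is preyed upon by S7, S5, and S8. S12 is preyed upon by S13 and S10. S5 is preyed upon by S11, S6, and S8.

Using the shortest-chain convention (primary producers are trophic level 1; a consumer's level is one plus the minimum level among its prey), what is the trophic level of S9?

Trophic level 4

S1 is a producer → level 1.
S8 eats S1 → level 2.
S4 eats S8 → level 3.
S9 eats S4 → level 4.
No prey of S9 is below level 3, so 4 is the minimum.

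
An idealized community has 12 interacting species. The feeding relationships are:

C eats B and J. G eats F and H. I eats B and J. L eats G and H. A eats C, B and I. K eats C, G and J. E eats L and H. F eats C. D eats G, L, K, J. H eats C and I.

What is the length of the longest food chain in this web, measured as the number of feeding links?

5 links

One longest chain: J → I → H → G → L → E.
It has 6 species and 5 links.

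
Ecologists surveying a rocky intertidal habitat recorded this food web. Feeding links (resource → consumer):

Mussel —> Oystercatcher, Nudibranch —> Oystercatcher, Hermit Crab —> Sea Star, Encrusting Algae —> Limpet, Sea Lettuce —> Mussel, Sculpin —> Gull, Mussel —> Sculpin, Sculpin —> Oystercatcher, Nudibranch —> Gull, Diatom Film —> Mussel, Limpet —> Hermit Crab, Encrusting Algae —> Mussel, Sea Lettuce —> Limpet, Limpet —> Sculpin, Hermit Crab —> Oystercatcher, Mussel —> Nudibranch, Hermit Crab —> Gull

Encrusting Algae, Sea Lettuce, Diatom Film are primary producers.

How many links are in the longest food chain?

3 links

One longest chain: Encrusting Algae → Limpet → Hermit Crab → Sea Star.
It has 4 species and 3 links.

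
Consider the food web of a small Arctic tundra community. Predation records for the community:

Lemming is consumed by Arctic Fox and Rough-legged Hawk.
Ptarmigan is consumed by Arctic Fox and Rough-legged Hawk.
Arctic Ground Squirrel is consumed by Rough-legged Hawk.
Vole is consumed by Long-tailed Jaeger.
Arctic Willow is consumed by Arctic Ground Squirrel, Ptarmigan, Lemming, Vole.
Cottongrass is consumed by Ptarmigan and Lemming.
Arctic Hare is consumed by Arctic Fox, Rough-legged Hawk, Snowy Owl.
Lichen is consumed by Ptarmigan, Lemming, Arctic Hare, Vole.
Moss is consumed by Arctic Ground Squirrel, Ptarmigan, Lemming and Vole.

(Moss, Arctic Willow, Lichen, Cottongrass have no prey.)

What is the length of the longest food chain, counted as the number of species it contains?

One longest chain: Lichen → Arctic Hare → Snowy Owl.
It has 3 species and 2 links.

3 species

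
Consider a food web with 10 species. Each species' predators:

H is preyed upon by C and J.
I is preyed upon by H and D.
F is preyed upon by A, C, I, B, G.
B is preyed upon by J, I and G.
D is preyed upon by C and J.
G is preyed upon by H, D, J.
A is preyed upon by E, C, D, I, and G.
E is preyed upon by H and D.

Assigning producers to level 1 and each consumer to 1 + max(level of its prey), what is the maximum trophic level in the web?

Producers (level 1): F.
F → A → G → H → J gives J level 5.
No species has a prey at level 5, so no species reaches level 6.

5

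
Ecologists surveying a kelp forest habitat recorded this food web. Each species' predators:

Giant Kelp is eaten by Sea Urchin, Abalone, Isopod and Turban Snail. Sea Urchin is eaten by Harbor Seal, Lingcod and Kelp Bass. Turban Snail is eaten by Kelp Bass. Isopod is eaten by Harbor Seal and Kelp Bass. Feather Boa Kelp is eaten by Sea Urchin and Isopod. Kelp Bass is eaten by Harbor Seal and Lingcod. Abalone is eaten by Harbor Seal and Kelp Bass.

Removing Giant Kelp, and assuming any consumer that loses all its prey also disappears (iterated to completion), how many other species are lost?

Remove Giant Kelp.
Round 1: Abalone (all prey gone), Turban Snail (all prey gone) → extinct.
No further losses. Total secondary extinctions: 2.

2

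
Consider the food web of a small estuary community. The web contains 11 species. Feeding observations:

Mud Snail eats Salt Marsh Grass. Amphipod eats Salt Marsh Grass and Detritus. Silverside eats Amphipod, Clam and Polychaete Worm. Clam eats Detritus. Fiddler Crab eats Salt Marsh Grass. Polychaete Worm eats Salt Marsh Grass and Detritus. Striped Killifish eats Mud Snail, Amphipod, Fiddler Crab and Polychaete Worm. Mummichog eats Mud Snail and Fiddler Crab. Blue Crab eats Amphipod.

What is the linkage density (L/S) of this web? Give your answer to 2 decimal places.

L/S = 1.55

There are L = 17 links among S = 11 species.
L/S = 17/11 = 1.5455 ≈ 1.55.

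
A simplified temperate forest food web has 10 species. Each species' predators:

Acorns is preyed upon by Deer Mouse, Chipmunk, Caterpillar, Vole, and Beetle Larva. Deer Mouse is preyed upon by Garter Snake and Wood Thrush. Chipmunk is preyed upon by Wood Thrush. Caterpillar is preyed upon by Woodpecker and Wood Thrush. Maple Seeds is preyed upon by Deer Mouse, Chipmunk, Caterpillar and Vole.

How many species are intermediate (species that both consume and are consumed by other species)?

Intermediate species (has both prey and predators): Chipmunk, Deer Mouse, Caterpillar.
Count: 3.

3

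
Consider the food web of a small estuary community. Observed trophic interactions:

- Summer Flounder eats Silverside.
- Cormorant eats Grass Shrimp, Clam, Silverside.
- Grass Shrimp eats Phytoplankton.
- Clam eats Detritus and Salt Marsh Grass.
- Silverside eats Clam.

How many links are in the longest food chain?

One longest chain: Salt Marsh Grass → Clam → Silverside → Cormorant.
It has 4 species and 3 links.

3 links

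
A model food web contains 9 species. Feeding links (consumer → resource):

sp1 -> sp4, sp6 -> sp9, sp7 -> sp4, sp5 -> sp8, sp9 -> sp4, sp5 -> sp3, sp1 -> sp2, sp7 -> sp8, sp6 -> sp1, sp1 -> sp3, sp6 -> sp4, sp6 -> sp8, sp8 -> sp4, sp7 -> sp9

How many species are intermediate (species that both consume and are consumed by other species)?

3

Intermediate species (has both prey and predators): sp1, sp8, sp9.
Count: 3.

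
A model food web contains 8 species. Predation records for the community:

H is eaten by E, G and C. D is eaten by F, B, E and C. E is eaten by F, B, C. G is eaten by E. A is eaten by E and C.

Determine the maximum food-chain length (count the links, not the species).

One longest chain: H → G → E → C.
It has 4 species and 3 links.

3 links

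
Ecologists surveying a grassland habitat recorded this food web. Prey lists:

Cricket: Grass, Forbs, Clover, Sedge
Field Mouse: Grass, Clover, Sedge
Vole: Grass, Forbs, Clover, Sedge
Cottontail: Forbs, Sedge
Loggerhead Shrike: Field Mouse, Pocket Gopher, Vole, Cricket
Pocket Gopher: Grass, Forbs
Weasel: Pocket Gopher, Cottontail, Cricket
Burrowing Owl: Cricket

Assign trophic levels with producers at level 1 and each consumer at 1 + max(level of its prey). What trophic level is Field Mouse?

Grass is a producer → level 1.
Field Mouse eats Grass (level 1); other prey at levels: Clover 1, Sedge 1 → level 2.

Trophic level 2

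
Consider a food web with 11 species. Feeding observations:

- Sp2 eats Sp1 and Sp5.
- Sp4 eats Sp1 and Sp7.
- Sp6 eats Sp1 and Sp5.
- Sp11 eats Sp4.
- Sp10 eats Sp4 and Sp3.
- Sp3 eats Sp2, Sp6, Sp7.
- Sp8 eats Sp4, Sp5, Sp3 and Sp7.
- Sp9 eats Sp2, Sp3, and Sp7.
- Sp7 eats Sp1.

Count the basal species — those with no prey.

Basal species (no prey listed): Sp5, Sp1.
Count: 2.

2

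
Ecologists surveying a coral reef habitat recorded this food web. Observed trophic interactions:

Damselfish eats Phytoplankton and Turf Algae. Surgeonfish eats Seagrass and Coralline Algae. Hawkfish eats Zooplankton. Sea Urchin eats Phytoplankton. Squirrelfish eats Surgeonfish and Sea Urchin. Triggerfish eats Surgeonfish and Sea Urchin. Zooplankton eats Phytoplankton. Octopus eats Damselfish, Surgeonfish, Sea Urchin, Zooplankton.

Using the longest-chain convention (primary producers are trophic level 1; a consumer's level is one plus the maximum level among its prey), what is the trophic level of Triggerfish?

Trophic level 3

Coralline Algae is a producer → level 1.
Surgeonfish eats Coralline Algae (level 1); other prey at levels: Seagrass 1 → level 2.
Triggerfish eats Surgeonfish (level 2); other prey at levels: Sea Urchin 2 → level 3.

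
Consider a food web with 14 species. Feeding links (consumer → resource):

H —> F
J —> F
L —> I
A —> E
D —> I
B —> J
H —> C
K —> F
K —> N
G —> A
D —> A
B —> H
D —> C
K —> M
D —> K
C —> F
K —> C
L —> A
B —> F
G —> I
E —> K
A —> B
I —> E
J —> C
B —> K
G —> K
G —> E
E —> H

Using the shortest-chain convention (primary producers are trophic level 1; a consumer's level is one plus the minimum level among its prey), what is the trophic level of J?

Trophic level 2

F is a producer → level 1.
J eats F → level 2.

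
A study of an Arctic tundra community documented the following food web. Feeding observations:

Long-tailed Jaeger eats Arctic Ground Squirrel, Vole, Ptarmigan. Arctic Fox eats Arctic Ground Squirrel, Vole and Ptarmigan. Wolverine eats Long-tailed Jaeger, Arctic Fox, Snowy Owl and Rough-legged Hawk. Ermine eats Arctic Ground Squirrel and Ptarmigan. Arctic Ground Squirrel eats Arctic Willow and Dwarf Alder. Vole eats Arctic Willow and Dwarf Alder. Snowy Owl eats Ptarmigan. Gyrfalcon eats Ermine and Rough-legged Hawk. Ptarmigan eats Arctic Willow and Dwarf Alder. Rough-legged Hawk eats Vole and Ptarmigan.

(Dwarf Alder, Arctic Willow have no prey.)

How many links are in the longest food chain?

One longest chain: Dwarf Alder → Ptarmigan → Ermine → Gyrfalcon.
It has 4 species and 3 links.

3 links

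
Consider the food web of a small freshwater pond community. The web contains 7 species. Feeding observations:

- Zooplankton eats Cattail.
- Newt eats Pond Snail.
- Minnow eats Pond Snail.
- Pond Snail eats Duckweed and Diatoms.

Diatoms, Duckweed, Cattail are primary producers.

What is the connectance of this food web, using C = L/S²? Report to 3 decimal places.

C = 0.102

The web has S = 7 species and L = 5 feeding links.
C = L / S² = 5 / 49 = 0.1020 ≈ 0.102.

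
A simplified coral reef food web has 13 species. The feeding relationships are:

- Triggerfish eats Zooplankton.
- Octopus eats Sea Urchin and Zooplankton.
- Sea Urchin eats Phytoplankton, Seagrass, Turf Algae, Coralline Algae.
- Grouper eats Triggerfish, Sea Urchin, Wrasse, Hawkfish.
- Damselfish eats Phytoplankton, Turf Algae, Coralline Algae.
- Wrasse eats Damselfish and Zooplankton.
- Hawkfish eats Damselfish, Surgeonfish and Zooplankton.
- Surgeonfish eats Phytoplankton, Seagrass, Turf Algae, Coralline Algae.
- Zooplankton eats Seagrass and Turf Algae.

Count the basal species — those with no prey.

Basal species (no prey listed): Seagrass, Turf Algae, Coralline Algae, Phytoplankton.
Count: 4.

4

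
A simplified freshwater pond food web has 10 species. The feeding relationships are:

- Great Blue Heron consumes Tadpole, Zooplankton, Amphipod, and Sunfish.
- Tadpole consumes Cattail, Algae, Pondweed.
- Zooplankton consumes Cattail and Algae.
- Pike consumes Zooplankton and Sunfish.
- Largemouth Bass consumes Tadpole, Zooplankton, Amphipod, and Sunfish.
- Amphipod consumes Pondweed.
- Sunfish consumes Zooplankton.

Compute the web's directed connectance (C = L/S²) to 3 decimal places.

The web has S = 10 species and L = 17 feeding links.
C = L / S² = 17 / 100 = 0.1700 ≈ 0.170.

C = 0.170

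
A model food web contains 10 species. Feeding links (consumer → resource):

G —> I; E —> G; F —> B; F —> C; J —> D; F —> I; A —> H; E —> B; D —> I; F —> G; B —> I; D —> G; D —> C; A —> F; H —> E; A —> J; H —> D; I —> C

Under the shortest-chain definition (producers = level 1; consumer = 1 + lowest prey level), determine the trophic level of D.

Trophic level 2

C is a producer → level 1.
D eats C → level 2.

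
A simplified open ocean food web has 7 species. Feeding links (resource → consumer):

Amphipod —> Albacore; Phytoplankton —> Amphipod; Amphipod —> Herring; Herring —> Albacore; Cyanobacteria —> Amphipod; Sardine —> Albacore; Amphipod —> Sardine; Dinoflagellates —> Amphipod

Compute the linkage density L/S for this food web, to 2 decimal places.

There are L = 8 links among S = 7 species.
L/S = 8/7 = 1.1429 ≈ 1.14.

L/S = 1.14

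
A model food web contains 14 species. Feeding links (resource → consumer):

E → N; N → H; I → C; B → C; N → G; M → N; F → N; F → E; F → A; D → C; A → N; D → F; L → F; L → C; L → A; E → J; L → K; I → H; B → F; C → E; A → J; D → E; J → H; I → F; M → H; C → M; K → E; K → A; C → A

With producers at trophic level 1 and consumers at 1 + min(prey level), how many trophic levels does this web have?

Producers (level 1): D, I, B, L.
Following each consumer down to its lowest-level prey: L → A → N → G (levels 1 through 4).
All prey of G (N 3) are at level 3 or above, so G is at level 1 + 3 = 4.
Every consumer has at least one prey at level 3 or below, so none exceeds level 4.

4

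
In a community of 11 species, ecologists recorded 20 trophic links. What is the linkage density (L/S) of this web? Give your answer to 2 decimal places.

There are L = 20 links among S = 11 species.
L/S = 20/11 = 1.8182 ≈ 1.82.

L/S = 1.82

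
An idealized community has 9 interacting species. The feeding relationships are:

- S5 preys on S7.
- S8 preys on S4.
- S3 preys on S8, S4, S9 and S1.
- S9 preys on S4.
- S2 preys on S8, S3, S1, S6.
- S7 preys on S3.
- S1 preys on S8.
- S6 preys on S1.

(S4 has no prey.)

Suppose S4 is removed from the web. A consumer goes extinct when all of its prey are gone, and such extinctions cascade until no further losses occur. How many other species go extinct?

Remove S4.
Round 1: S8 (all prey gone), S9 (all prey gone) → extinct.
Round 2: S1 (all prey gone) → extinct.
Round 3: S6 (all prey gone), S3 (all prey gone) → extinct.
Round 4: S2 (all prey gone), S7 (all prey gone) → extinct.
Round 5: S5 (all prey gone) → extinct.
No further losses. Total secondary extinctions: 8.

8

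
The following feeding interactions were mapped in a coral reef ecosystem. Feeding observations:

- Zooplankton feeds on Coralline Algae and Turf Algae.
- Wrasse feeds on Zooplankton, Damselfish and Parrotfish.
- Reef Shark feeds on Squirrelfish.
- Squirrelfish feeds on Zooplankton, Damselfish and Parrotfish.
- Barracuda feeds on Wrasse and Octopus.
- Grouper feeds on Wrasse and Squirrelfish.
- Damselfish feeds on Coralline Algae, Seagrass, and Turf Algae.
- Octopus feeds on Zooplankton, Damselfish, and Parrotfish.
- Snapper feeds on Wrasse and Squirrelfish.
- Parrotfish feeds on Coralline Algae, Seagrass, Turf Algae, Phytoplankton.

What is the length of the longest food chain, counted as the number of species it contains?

One longest chain: Turf Algae → Zooplankton → Octopus → Barracuda.
It has 4 species and 3 links.

4 species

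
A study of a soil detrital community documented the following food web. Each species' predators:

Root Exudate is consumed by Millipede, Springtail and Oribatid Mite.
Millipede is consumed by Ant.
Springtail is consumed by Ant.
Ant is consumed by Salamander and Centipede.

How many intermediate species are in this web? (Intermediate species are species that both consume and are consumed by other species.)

3

Intermediate species (has both prey and predators): Millipede, Springtail, Ant.
Count: 3.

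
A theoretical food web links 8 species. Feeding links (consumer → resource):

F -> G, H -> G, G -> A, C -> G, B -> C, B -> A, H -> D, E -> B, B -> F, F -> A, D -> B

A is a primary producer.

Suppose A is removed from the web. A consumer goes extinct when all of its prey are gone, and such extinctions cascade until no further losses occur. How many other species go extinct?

7

Remove A.
Round 1: G (all prey gone) → extinct.
Round 2: C (all prey gone), F (all prey gone) → extinct.
Round 3: B (all prey gone) → extinct.
Round 4: D (all prey gone), E (all prey gone) → extinct.
Round 5: H (all prey gone) → extinct.
No further losses. Total secondary extinctions: 7.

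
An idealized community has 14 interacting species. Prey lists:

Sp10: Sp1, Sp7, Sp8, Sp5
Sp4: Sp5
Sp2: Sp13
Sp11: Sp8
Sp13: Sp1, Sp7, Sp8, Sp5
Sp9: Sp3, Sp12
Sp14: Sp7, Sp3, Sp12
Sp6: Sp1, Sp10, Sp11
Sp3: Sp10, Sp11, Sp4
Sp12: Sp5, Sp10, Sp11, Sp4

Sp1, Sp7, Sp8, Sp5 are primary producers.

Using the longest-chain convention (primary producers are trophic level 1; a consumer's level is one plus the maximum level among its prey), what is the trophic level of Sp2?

Sp1 is a producer → level 1.
Sp13 eats Sp1 (level 1); other prey at levels: Sp7 1, Sp8 1, Sp5 1 → level 2.
Sp2 eats Sp13 → level 3.

Trophic level 3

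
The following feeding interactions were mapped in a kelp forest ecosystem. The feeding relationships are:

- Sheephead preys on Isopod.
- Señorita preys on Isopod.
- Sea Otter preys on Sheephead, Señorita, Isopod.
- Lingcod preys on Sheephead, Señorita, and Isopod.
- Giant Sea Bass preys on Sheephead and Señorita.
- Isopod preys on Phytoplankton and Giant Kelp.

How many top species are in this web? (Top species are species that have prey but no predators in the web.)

Top species (has prey, but nothing eats it): Lingcod, Sea Otter, Giant Sea Bass.
Count: 3.

3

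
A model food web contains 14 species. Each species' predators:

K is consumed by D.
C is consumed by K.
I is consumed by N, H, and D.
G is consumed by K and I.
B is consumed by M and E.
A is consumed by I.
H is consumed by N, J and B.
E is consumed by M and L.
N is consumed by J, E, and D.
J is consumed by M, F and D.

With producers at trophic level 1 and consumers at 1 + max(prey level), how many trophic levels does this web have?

Producers (level 1): A, C, G.
A → I → H → N → J → D gives D level 6.
No species has a prey at level 6, so no species reaches level 7.

6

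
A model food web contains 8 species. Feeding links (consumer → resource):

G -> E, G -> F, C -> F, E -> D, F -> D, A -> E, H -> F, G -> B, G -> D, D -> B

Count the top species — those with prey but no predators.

Top species (has prey, but nothing eats it): C, G, A, H.
Count: 4.

4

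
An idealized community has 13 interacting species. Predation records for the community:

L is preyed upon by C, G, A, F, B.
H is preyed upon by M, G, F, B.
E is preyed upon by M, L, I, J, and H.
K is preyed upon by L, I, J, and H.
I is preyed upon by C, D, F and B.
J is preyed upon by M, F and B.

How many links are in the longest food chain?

One longest chain: K → L → C.
It has 3 species and 2 links.

2 links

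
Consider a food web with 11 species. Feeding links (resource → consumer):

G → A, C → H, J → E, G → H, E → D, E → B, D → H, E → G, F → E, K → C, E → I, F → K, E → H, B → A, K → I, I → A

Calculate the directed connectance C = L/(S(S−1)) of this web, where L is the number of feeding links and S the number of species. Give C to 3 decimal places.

C = 0.145

The web has S = 11 species and L = 16 feeding links.
C = L / (S(S−1)) = 16 / 110 = 0.1455 ≈ 0.145.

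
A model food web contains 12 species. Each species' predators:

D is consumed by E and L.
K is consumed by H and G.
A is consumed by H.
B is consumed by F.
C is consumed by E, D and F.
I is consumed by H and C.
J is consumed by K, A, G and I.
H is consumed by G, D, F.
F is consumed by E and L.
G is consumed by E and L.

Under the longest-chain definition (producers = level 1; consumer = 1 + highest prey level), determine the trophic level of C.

Trophic level 3

J is a producer → level 1.
I eats J → level 2.
C eats I → level 3.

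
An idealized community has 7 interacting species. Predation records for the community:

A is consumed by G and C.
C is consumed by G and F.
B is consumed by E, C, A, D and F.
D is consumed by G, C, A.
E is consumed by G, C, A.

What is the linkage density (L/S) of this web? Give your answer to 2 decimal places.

L/S = 2.14

There are L = 15 links among S = 7 species.
L/S = 15/7 = 2.1429 ≈ 2.14.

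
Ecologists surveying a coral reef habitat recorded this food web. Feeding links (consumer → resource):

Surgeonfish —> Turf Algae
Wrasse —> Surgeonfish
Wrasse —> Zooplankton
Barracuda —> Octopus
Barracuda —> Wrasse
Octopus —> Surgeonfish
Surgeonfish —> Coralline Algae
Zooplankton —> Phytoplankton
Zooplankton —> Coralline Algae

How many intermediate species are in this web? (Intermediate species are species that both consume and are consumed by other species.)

Intermediate species (has both prey and predators): Surgeonfish, Zooplankton, Wrasse, Octopus.
Count: 4.

4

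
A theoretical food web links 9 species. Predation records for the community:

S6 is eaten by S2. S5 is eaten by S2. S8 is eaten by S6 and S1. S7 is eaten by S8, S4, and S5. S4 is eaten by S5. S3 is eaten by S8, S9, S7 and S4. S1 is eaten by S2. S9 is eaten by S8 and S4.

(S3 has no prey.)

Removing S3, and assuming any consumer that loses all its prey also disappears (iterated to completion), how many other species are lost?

8

Remove S3.
Round 1: S7 (all prey gone), S9 (all prey gone) → extinct.
Round 2: S4 (all prey gone), S8 (all prey gone) → extinct.
Round 3: S6 (all prey gone), S1 (all prey gone), S5 (all prey gone) → extinct.
Round 4: S2 (all prey gone) → extinct.
No further losses. Total secondary extinctions: 8.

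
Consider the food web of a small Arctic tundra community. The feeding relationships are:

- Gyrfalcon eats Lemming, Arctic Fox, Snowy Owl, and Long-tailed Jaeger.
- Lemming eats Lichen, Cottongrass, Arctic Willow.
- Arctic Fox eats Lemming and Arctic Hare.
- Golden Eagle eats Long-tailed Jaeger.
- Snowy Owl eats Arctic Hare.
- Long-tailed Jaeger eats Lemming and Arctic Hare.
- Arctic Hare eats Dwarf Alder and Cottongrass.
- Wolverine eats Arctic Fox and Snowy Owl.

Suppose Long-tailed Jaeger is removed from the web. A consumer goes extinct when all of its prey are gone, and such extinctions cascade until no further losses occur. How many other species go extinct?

Remove Long-tailed Jaeger.
Round 1: Golden Eagle (all prey gone) → extinct.
No further losses. Total secondary extinctions: 1.

1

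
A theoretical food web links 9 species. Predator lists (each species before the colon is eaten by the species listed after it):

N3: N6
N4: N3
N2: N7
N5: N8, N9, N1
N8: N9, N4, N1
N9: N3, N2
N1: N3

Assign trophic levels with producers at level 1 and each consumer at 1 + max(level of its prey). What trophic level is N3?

N5 is a producer → level 1.
N8 eats N5 → level 2.
N9 eats N8 (level 2); other prey at levels: N5 1 → level 3.
N3 eats N9 (level 3); other prey at levels: N4 3, N1 3 → level 4.

Trophic level 4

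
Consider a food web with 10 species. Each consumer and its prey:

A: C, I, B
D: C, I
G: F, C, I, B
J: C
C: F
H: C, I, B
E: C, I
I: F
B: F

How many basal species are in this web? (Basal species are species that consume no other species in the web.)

1

Basal species (no prey listed): F.
Count: 1.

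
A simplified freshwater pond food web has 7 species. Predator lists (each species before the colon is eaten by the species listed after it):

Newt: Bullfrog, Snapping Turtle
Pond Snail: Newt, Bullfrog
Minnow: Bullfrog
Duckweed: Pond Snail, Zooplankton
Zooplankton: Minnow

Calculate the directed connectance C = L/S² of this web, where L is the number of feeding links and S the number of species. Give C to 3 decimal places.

The web has S = 7 species and L = 8 feeding links.
C = L / S² = 8 / 49 = 0.1633 ≈ 0.163.

C = 0.163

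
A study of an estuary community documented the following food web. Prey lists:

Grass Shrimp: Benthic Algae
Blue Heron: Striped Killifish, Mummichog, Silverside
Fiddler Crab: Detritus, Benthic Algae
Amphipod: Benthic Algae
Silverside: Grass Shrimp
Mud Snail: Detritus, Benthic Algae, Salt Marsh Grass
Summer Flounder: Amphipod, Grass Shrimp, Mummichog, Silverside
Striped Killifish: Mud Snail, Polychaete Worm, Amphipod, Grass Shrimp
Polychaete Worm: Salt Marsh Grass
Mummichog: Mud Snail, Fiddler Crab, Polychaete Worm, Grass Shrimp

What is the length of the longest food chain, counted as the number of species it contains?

4 species

One longest chain: Detritus → Mud Snail → Mummichog → Summer Flounder.
It has 4 species and 3 links.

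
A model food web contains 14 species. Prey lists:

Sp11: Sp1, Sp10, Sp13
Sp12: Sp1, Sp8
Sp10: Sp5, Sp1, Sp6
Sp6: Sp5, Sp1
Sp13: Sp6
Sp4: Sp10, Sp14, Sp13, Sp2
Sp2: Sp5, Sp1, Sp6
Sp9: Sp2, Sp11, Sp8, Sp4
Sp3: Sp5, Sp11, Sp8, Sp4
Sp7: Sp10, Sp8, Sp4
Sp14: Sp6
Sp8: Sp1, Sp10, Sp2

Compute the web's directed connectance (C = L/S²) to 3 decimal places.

The web has S = 14 species and L = 33 feeding links.
C = L / S² = 33 / 196 = 0.1684 ≈ 0.168.

C = 0.168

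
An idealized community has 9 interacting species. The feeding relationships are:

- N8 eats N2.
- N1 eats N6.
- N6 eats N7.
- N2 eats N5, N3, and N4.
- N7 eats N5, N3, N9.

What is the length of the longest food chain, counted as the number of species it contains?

One longest chain: N9 → N7 → N6 → N1.
It has 4 species and 3 links.

4 species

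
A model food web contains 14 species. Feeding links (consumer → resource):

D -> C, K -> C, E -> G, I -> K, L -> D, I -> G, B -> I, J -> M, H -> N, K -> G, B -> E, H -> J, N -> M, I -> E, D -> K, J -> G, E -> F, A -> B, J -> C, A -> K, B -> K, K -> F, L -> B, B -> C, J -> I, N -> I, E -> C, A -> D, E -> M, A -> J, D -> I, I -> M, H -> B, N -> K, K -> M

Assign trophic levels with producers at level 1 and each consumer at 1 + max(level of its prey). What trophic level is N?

C is a producer → level 1.
E eats C (level 1); other prey at levels: G 1, F 1, M 1 → level 2.
I eats E (level 2); other prey at levels: G 1, M 1, K 2 → level 3.
N eats I (level 3); other prey at levels: M 1, K 2 → level 4.

Trophic level 4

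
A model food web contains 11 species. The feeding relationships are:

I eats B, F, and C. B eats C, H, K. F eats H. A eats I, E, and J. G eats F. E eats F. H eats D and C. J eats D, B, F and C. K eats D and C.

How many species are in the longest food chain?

One longest chain: C → H → B → I → A.
It has 5 species and 4 links.

5 species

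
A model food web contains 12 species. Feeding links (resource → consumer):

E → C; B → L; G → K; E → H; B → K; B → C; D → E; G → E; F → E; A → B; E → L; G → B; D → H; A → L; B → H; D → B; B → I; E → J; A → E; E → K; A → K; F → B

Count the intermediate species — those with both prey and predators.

2

Intermediate species (has both prey and predators): B, E.
Count: 2.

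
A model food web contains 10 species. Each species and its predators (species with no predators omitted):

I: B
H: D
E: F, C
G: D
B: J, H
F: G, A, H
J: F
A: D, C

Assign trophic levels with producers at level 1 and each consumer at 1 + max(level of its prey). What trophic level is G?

I is a producer → level 1.
B eats I → level 2.
J eats B → level 3.
F eats J (level 3); other prey at levels: E 1 → level 4.
G eats F → level 5.

Trophic level 5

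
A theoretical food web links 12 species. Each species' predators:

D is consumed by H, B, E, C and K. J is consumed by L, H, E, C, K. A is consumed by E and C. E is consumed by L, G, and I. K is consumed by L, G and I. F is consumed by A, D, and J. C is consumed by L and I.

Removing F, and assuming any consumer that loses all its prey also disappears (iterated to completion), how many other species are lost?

Remove F.
Round 1: D (all prey gone), J (all prey gone), A (all prey gone) → extinct.
Round 2: E (all prey gone), B (all prey gone), H (all prey gone), K (all prey gone), C (all prey gone) → extinct.
Round 3: G (all prey gone), L (all prey gone), I (all prey gone) → extinct.
No further losses. Total secondary extinctions: 11.

11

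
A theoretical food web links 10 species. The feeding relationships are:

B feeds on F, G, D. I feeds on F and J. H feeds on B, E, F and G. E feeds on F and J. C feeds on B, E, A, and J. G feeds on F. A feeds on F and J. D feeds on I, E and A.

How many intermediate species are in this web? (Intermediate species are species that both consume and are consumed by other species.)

Intermediate species (has both prey and predators): A, G, I, E, D, B.
Count: 6.

6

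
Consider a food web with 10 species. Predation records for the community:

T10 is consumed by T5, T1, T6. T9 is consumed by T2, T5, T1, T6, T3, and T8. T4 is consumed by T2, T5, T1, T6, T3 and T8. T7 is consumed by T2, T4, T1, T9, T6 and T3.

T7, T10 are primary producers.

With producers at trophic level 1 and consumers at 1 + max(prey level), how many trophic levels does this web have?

3

Producers (level 1): T7, T10.
T7 → T9 → T5 gives T5 level 3.
No species has a prey at level 3, so no species reaches level 4.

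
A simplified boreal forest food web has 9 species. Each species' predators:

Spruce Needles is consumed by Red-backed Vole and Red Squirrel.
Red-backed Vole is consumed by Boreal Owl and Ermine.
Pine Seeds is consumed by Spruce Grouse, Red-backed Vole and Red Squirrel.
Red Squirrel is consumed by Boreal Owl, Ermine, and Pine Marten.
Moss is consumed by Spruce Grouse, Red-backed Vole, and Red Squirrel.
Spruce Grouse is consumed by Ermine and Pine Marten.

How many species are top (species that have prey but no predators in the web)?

3

Top species (has prey, but nothing eats it): Boreal Owl, Ermine, Pine Marten.
Count: 3.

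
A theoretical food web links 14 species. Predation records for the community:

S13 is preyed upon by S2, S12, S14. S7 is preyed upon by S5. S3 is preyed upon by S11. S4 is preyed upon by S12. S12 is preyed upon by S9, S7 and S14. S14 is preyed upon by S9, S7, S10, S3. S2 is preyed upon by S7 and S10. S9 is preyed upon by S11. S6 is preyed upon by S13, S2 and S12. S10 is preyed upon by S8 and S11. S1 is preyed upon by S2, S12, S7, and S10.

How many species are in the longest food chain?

One longest chain: S6 → S13 → S12 → S14 → S7 → S5.
It has 6 species and 5 links.

6 species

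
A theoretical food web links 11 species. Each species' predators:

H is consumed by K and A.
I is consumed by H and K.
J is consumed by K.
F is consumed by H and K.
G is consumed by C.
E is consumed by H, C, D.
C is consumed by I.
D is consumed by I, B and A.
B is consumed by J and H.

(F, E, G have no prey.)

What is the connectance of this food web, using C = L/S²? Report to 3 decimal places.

The web has S = 11 species and L = 17 feeding links.
C = L / S² = 17 / 121 = 0.1405 ≈ 0.140.

C = 0.140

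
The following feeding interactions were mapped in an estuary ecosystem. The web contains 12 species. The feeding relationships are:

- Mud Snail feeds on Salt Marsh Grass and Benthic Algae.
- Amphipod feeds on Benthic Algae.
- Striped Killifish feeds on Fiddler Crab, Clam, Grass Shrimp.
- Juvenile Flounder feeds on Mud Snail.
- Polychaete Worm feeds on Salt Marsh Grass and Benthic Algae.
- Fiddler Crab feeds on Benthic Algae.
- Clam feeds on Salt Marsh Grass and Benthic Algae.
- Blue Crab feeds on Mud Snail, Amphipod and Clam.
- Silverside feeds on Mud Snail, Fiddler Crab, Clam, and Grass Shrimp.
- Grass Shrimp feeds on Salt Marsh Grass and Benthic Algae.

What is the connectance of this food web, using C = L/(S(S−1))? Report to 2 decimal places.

C = 0.16

The web has S = 12 species and L = 21 feeding links.
C = L / (S(S−1)) = 21 / 132 = 0.1591 ≈ 0.16.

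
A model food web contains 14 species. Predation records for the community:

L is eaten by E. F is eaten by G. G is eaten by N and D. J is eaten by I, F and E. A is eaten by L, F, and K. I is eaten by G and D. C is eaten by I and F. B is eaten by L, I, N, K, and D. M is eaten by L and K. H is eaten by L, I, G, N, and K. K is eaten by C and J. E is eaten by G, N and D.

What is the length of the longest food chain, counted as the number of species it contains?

6 species

One longest chain: A → K → J → F → G → D.
It has 6 species and 5 links.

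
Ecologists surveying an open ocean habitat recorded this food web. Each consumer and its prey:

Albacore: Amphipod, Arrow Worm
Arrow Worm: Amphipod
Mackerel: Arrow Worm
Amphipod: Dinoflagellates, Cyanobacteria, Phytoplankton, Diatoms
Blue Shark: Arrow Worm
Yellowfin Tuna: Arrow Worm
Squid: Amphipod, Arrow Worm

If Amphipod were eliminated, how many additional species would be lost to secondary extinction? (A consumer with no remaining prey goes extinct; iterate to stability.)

Remove Amphipod.
Round 1: Arrow Worm (all prey gone) → extinct.
Round 2: Squid (all prey gone), Mackerel (all prey gone), Blue Shark (all prey gone), Yellowfin Tuna (all prey gone), Albacore (all prey gone) → extinct.
No further losses. Total secondary extinctions: 6.

6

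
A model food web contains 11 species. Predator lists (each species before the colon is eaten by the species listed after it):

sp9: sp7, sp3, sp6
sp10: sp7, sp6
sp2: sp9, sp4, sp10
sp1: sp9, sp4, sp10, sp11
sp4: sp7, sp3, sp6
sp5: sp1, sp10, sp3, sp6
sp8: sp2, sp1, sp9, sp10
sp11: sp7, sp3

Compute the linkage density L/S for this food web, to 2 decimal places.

L/S = 2.27

There are L = 25 links among S = 11 species.
L/S = 25/11 = 2.2727 ≈ 2.27.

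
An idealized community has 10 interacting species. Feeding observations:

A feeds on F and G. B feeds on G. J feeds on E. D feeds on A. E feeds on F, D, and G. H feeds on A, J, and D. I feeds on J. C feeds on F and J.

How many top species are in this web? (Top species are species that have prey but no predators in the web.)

Top species (has prey, but nothing eats it): B, H, I, C.
Count: 4.

4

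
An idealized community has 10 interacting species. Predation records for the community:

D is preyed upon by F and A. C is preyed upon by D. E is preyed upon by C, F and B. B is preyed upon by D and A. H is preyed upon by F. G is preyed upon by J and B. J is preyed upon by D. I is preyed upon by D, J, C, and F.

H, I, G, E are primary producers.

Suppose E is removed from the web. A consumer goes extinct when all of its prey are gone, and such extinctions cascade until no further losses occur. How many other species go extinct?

0

Remove E.
Every predator of it retains at least one other prey: B still has G; C still has I; F still has H, I, D.
No consumer loses all prey, so no secondary extinctions occur.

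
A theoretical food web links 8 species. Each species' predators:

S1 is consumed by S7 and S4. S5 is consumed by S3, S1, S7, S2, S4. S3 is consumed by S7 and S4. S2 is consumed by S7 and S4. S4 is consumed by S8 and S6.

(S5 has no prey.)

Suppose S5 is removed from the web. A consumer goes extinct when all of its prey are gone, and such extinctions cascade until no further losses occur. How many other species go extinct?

Remove S5.
Round 1: S1 (all prey gone), S2 (all prey gone), S3 (all prey gone) → extinct.
Round 2: S4 (all prey gone), S7 (all prey gone) → extinct.
Round 3: S6 (all prey gone), S8 (all prey gone) → extinct.
No further losses. Total secondary extinctions: 7.

7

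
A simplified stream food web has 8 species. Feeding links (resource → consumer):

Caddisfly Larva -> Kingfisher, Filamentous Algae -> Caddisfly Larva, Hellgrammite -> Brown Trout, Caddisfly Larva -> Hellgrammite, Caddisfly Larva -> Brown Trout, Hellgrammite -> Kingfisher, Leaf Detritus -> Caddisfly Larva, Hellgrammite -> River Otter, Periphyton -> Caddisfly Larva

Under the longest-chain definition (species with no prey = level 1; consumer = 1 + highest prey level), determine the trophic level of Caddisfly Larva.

Periphyton has no prey (basal) → level 1.
Caddisfly Larva eats Periphyton (level 1); other prey at levels: Leaf Detritus 1, Filamentous Algae 1 → level 2.

Trophic level 2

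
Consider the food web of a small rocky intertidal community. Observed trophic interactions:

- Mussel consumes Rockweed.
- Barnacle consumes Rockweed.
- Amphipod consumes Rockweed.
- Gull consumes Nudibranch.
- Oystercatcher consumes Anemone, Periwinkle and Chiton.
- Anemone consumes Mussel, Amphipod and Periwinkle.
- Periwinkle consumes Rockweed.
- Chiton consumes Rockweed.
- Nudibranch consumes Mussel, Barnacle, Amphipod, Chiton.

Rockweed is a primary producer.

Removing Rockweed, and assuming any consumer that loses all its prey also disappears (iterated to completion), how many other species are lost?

9

Remove Rockweed.
Round 1: Barnacle (all prey gone), Mussel (all prey gone), Chiton (all prey gone), Amphipod (all prey gone), Periwinkle (all prey gone) → extinct.
Round 2: Anemone (all prey gone), Nudibranch (all prey gone) → extinct.
Round 3: Gull (all prey gone), Oystercatcher (all prey gone) → extinct.
No further losses. Total secondary extinctions: 9.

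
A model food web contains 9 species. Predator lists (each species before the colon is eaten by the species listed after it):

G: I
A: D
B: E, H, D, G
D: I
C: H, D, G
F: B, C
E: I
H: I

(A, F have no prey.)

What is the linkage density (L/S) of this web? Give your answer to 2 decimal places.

There are L = 14 links among S = 9 species.
L/S = 14/9 = 1.5556 ≈ 1.56.

L/S = 1.56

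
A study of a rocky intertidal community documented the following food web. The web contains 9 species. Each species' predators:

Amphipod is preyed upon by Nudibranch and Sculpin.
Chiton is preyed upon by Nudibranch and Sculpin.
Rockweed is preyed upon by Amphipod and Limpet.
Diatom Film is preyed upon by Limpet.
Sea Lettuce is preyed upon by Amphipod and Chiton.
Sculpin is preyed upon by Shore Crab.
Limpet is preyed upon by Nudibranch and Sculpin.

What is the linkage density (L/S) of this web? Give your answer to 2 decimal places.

There are L = 12 links among S = 9 species.
L/S = 12/9 = 1.3333 ≈ 1.33.

L/S = 1.33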